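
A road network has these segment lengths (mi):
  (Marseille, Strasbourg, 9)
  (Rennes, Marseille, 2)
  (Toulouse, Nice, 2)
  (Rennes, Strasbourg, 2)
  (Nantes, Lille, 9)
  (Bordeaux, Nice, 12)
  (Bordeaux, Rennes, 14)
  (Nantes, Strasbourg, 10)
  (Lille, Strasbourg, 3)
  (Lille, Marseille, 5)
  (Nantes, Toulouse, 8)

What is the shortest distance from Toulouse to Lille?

Some routes from Toulouse to Lille:
Toulouse -> Nantes -> Strasbourg -> Marseille -> Lille: 8 + 10 + 9 + 5 = 32
Toulouse -> Nantes -> Strasbourg -> Rennes -> Marseille -> Lille: 8 + 10 + 2 + 2 + 5 = 27
Toulouse -> Nantes -> Strasbourg -> Lille: 8 + 10 + 3 = 21
Toulouse -> Nantes -> Lille: 8 + 9 = 17
Toulouse -> Nice -> Bordeaux -> Rennes -> Strasbourg -> Lille: 2 + 12 + 14 + 2 + 3 = 33
Toulouse -> Nice -> Bordeaux -> Rennes -> Marseille -> Lille: 2 + 12 + 14 + 2 + 5 = 35
Best route has total 17 mi.

17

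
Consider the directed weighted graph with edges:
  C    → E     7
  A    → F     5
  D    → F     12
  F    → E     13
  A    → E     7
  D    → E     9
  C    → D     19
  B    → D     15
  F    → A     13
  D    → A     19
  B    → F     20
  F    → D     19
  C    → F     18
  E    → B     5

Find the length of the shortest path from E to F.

Candidate routes:
E→B→D→A→F: 5 + 15 + 19 + 5 = 44
E→B→D→F: 5 + 15 + 12 = 32
E→B→F: 5 + 20 = 25
Best route has total 25.

25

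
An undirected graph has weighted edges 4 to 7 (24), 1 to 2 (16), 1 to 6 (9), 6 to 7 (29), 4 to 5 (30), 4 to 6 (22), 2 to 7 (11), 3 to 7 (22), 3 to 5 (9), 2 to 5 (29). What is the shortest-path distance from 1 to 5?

45

Some routes from 1 to 5:
1 → 6 → 7 → 3 → 5: 9 + 29 + 22 + 9 = 69
1 → 2 → 5: 16 + 29 = 45
1 → 2 → 7 → 3 → 5: 16 + 11 + 22 + 9 = 58
1 → 6 → 4 → 5: 9 + 22 + 30 = 61
The minimum is 45.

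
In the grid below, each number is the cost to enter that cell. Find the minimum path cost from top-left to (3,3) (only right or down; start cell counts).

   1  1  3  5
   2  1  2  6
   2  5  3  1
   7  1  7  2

Cheapest: (0,0) -> (0,1) -> (1,1) -> (1,2) -> (2,2) -> (2,3) -> (3,3)
  1 + 1 + 1 + 2 + 3 + 1 + 2 = 11

11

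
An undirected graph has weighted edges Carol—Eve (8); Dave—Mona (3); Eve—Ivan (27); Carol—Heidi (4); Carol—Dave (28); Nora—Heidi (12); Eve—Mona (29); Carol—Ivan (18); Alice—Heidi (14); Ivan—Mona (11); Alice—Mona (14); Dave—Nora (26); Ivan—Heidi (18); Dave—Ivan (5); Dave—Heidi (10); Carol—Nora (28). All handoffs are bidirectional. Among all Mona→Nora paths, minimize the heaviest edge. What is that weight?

A few of the Mona→Nora routes:
Mona -> Alice -> Heidi -> Nora: max(14, 14, 12) = 14
Mona -> Dave -> Heidi -> Nora: max(3, 10, 12) = 12
Mona -> Ivan -> Heidi -> Nora: max(11, 18, 12) = 18
Mona -> Ivan -> Dave -> Heidi -> Nora: max(11, 5, 10, 12) = 12
Best route has worst link 12.

12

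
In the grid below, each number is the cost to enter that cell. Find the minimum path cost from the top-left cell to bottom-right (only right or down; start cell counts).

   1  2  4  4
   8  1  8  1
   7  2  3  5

14

Cheapest: [0,0] [0,1] [1,1] [2,1] [2,2] [2,3]
  1 + 2 + 1 + 2 + 3 + 5 = 14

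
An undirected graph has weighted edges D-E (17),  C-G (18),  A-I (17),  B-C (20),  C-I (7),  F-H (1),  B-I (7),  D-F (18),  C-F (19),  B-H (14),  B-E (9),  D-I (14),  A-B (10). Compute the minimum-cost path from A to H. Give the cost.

24

Comparing a few candidate routes:
A - B - I - C - F - H: 10 + 7 + 7 + 19 + 1 = 44
A - I - B - H: 17 + 7 + 14 = 38
A - B - H: 10 + 14 = 24
The minimum is 24.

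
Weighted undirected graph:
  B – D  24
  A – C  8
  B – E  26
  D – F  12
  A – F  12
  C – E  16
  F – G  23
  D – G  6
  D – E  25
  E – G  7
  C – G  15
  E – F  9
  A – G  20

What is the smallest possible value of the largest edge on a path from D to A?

12

Checking several routes:
D→G→E→F→A: max(6, 7, 9, 12) = 12
D→G→C→A: max(6, 15, 8) = 15
D→F→A: max(12, 12) = 12
Best route has worst link 12.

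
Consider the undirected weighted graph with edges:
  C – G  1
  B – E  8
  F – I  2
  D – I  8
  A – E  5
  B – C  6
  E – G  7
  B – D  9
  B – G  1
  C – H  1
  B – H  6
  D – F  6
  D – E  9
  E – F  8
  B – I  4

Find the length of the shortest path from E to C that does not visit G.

14

Some routes from E to C avoiding G:
E → F → I → B → C: 8 + 2 + 4 + 6 = 20
E → B → C: 8 + 6 = 14
E → D → B → C: 9 + 9 + 6 = 24
E → F → I → B → H → C: 8 + 2 + 4 + 6 + 1 = 21
E → D → B → H → C: 9 + 9 + 6 + 1 = 25
E → B → H → C: 8 + 6 + 1 = 15
Best route has total 14.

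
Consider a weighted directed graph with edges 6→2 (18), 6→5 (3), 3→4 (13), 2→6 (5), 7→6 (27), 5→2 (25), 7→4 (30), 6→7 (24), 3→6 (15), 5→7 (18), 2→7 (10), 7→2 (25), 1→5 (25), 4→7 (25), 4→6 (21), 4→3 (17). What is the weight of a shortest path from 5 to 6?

30

Comparing a few candidate routes:
5 -> 2 -> 6: 25 + 5 = 30
5 -> 7 -> 6: 18 + 27 = 45
5 -> 7 -> 4 -> 3 -> 6: 18 + 30 + 17 + 15 = 80
5 -> 7 -> 4 -> 6: 18 + 30 + 21 = 69
5 -> 7 -> 2 -> 6: 18 + 25 + 5 = 48
5 -> 2 -> 7 -> 6: 25 + 10 + 27 = 62
The minimum is 30.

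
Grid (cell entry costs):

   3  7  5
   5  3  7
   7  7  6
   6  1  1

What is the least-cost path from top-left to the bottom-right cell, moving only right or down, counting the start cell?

20

One optimal route is r0c0→r1c0→r1c1→r2c1→r3c1→r3c2.
Its cost is 3 + 5 + 3 + 7 + 1 + 1 = 20.
(Top row then right column would cost 29.)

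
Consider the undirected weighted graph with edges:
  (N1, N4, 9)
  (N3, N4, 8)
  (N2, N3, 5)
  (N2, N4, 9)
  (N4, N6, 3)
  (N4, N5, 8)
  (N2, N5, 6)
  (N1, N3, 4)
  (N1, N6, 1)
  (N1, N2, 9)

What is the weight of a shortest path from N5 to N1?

12

Checking several routes:
N5 → N4 → N6 → N1: 8 + 3 + 1 = 12
N5 → N2 → N1: 6 + 9 = 15
N5 → N2 → N4 → N6 → N1: 6 + 9 + 3 + 1 = 19
N5 → N2 → N3 → N1: 6 + 5 + 4 = 15
N5 → N4 → N1: 8 + 9 = 17
N5 → N4 → N3 → N1: 8 + 8 + 4 = 20
Shortest: 12.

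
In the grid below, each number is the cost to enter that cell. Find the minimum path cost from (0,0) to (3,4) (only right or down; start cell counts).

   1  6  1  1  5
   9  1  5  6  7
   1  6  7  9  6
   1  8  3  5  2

29

Path [0,0]→[0,1]→[0,2]→[0,3]→[0,4]→[1,4]→[2,4]→[3,4]: 1 + 6 + 1 + 1 + 5 + 7 + 6 + 2 = 29.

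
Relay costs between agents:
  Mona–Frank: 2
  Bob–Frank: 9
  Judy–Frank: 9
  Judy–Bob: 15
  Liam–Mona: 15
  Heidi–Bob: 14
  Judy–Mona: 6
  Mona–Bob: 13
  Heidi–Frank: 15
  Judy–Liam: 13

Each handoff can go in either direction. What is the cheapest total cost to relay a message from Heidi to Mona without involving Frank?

Candidate routes:
Heidi→Bob→Mona: 14 + 13 = 27
Heidi→Bob→Judy→Liam→Mona: 14 + 15 + 13 + 15 = 57
Heidi→Bob→Judy→Mona: 14 + 15 + 6 = 35
The minimum is 27.

27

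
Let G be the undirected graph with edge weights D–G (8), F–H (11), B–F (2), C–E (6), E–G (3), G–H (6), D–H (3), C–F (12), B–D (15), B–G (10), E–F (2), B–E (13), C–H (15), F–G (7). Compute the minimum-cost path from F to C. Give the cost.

A few of the F→C routes:
F→G→E→C: 7 + 3 + 6 = 16
F→C: 12
F→E→C: 2 + 6 = 8
Best route has total 8.

8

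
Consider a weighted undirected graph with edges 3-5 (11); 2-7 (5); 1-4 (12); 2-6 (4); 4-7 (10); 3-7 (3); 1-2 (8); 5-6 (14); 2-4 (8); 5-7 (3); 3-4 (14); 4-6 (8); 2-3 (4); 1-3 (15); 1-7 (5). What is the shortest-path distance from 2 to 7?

5

Comparing a few candidate routes:
2-7: 5
2-1-7: 8 + 5 = 13
2-4-7: 8 + 10 = 18
2-3-7: 4 + 3 = 7
2-3-5-7: 4 + 11 + 3 = 18
Shortest: 5.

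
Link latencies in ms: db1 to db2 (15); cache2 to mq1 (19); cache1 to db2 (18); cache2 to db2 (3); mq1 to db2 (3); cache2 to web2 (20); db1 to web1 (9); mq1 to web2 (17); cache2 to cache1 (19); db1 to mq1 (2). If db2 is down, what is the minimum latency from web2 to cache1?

39

Paths from web2 to cache1 avoiding db2:
web2-cache2-cache1: 20 + 19 = 39
web2-mq1-cache2-cache1: 17 + 19 + 19 = 55
The minimum is 39 ms.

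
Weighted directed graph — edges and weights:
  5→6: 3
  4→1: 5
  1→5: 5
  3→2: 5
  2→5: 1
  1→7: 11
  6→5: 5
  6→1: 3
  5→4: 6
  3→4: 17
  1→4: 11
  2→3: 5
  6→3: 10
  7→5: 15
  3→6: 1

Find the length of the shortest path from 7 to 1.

21

Paths from 7 to 1:
7 - 5 - 6 - 3 - 4 - 1: 15 + 3 + 10 + 17 + 5 = 50
7 - 5 - 4 - 1: 15 + 6 + 5 = 26
7 - 5 - 6 - 1: 15 + 3 + 3 = 21
Best route has total 21.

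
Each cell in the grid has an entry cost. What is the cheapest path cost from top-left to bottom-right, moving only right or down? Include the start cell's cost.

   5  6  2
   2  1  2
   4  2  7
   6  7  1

18

Best path: r0c0 → r1c0 → r1c1 → r1c2 → r2c2 → r3c2
Cost: 5 + 2 + 1 + 2 + 7 + 1 = 18
For comparison, the top-then-right route costs 23.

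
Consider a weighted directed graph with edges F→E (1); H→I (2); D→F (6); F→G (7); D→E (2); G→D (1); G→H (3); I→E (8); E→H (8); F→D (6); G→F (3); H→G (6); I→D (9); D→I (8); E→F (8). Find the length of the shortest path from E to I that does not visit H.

22

Paths from E to I avoiding H:
E → F → D → I: 8 + 6 + 8 = 22
E → F → G → D → I: 8 + 7 + 1 + 8 = 24
Best route has total 22.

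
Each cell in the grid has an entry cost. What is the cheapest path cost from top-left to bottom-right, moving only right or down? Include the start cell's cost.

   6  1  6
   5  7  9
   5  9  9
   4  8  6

Cheapest: (0,0) (1,0) (2,0) (3,0) (3,1) (3,2)
  6 + 5 + 5 + 4 + 8 + 6 = 34

34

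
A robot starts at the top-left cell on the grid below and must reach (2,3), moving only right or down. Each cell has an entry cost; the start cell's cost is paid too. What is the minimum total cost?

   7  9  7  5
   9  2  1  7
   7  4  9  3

29

Best path: r0c0 → r0c1 → r1c1 → r1c2 → r1c3 → r2c3
Cost: 7 + 9 + 2 + 1 + 7 + 3 = 29
(Top row then right column would cost 38.)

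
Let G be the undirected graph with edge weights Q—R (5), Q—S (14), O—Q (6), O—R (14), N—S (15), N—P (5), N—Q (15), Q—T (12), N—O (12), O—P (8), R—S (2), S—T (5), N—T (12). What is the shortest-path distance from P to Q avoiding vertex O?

Some routes from P to Q avoiding O:
P -> N -> T -> Q: 5 + 12 + 12 = 29
P -> N -> T -> S -> R -> Q: 5 + 12 + 5 + 2 + 5 = 29
P -> N -> S -> R -> Q: 5 + 15 + 2 + 5 = 27
P -> N -> Q: 5 + 15 = 20
Best route has total 20.

20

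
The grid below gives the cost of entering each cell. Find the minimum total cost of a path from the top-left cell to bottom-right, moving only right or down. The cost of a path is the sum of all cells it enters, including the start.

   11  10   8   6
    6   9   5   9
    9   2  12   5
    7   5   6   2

Take [0,0] → [1,0] → [1,1] → [2,1] → [3,1] → [3,2] → [3,3] for a total of 11 + 6 + 9 + 2 + 5 + 6 + 2 = 41.
(Top row then right column would cost 51.)

41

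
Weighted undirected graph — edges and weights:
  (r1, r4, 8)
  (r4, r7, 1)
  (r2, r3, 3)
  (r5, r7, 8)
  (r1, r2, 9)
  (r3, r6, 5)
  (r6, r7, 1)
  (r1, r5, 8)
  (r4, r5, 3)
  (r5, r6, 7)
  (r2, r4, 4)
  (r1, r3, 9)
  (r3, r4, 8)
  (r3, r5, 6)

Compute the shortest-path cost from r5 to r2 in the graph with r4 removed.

9

A few of the r5→r2 routes:
r5 → r6 → r3 → r2: 7 + 5 + 3 = 15
r5 → r7 → r6 → r3 → r2: 8 + 1 + 5 + 3 = 17
r5 → r1 → r3 → r2: 8 + 9 + 3 = 20
r5 → r3 → r2: 6 + 3 = 9
r5 → r3 → r1 → r2: 6 + 9 + 9 = 24
r5 → r1 → r2: 8 + 9 = 17
The minimum is 9.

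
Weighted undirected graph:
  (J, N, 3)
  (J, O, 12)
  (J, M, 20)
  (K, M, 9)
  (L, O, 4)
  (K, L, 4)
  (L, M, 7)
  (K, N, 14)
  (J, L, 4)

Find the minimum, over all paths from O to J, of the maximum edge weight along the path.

4

Routes from O to J:
O → L → M → K → N → J: max(4, 7, 9, 14, 3) = 14
O → J: max(12) = 12
O → L → K → M → J: max(4, 4, 9, 20) = 20
O → L → J: max(4, 4) = 4
O → L → K → N → J: max(4, 4, 14, 3) = 14
O → L → M → J: max(4, 7, 20) = 20
Smallest bottleneck: 4.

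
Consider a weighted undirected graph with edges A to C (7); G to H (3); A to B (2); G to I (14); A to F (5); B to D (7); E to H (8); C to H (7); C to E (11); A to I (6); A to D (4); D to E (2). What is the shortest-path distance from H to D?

Some routes from H to D:
H→C→A→D: 7 + 7 + 4 = 18
H→G→I→A→D: 3 + 14 + 6 + 4 = 27
H→E→C→A→D: 8 + 11 + 7 + 4 = 30
H→E→D: 8 + 2 = 10
H→C→A→B→D: 7 + 7 + 2 + 7 = 23
H→C→E→D: 7 + 11 + 2 = 20
The minimum is 10.

10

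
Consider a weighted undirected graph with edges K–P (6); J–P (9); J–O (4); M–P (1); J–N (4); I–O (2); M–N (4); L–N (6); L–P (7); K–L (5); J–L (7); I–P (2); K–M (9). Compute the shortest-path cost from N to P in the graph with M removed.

12

Checking several routes:
N-J-L-P: 4 + 7 + 7 = 18
N-L-J-O-I-P: 6 + 7 + 4 + 2 + 2 = 21
N-L-K-P: 6 + 5 + 6 = 17
N-J-P: 4 + 9 = 13
N-J-O-I-P: 4 + 4 + 2 + 2 = 12
N-L-P: 6 + 7 = 13
Shortest: 12.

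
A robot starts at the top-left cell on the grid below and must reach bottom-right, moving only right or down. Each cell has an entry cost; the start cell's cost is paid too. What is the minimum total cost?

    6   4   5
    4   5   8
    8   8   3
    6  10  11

Cheapest: r0c0 → r0c1 → r0c2 → r1c2 → r2c2 → r3c2
  6 + 4 + 5 + 8 + 3 + 11 = 37

37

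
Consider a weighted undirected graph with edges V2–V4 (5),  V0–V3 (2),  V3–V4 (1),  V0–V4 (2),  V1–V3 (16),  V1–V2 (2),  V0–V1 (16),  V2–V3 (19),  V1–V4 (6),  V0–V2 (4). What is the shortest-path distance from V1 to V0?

6

Checking several routes:
V1 - V2 - V4 - V0: 2 + 5 + 2 = 9
V1 - V4 - V0: 6 + 2 = 8
V1 - V2 - V0: 2 + 4 = 6
The minimum is 6.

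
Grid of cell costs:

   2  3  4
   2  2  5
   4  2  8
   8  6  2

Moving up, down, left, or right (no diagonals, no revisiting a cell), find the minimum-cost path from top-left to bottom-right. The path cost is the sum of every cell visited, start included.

16

Best path: r0c0 → r1c0 → r1c1 → r2c1 → r3c1 → r3c2
Cost: 2 + 2 + 2 + 2 + 6 + 2 = 16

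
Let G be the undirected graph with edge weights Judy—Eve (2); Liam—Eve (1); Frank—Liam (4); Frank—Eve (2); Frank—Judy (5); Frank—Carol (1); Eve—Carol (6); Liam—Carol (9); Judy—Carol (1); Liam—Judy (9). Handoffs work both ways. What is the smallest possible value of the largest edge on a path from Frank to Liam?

Some routes from Frank to Liam:
Frank→Eve→Liam: max(2, 1) = 2
Frank→Carol→Judy→Eve→Liam: max(1, 1, 2, 1) = 2
Frank→Liam: max(4) = 4
Best route has worst link 2.

2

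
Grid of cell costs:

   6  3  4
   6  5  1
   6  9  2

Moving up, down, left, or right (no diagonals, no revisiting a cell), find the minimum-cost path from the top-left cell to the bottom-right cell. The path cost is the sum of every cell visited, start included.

Cheapest: (0,0) -> (0,1) -> (0,2) -> (1,2) -> (2,2)
  6 + 3 + 4 + 1 + 2 = 16

16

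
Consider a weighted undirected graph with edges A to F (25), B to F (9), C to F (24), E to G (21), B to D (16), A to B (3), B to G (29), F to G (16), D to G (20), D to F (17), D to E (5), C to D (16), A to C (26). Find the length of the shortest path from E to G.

21

A few of the E→G routes:
E -> D -> F -> G: 5 + 17 + 16 = 38
E -> D -> B -> F -> G: 5 + 16 + 9 + 16 = 46
E -> G: 21
E -> D -> G: 5 + 20 = 25
Best route has total 21.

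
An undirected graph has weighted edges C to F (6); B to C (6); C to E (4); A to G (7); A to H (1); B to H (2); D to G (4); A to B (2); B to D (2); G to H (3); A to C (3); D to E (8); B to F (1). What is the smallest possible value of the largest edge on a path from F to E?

Comparing a few candidate routes:
F - B - H - A - C - E: max(1, 2, 1, 3, 4) = 4
F - B - A - C - E: max(1, 2, 3, 4) = 4
F - B - D - G - H - A - C - E: max(1, 2, 4, 3, 1, 3, 4) = 4
Smallest bottleneck: 4.

4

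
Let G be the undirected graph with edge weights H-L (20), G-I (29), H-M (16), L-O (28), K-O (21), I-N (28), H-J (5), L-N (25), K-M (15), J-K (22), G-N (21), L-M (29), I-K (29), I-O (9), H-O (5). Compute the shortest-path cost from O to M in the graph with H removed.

36

Comparing a few candidate routes:
O -> K -> M: 21 + 15 = 36
O -> I -> K -> M: 9 + 29 + 15 = 53
O -> L -> M: 28 + 29 = 57
Shortest: 36.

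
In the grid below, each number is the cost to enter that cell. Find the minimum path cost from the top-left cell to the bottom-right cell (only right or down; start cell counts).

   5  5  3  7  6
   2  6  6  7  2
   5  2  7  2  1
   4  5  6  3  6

Path [0,0] -> [1,0] -> [2,0] -> [2,1] -> [2,2] -> [2,3] -> [2,4] -> [3,4]: 5 + 2 + 5 + 2 + 7 + 2 + 1 + 6 = 30.
For comparison, the top-then-right route costs 35.

30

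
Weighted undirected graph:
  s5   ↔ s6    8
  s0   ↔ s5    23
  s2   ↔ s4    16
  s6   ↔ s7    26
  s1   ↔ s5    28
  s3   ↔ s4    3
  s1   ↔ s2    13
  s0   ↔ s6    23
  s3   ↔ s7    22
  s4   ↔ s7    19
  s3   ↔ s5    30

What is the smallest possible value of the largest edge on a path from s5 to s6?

8

Checking several routes:
s5 - s3 - s4 - s7 - s6: max(30, 3, 19, 26) = 30
s5 - s6: max(8) = 8
s5 - s1 - s2 - s4 - s3 - s7 - s6: max(28, 13, 16, 3, 22, 26) = 28
s5 - s0 - s6: max(23, 23) = 23
s5 - s1 - s2 - s4 - s7 - s6: max(28, 13, 16, 19, 26) = 28
The minimum achievable maximum is 8.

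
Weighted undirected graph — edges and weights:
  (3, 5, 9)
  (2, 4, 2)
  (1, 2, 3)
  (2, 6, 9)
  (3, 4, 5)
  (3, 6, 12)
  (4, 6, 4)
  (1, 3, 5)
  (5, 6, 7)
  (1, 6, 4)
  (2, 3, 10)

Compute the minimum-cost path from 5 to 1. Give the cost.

Checking several routes:
5 -> 3 -> 4 -> 2 -> 1: 9 + 5 + 2 + 3 = 19
5 -> 3 -> 1: 9 + 5 = 14
5 -> 6 -> 1: 7 + 4 = 11
5 -> 6 -> 2 -> 1: 7 + 9 + 3 = 19
5 -> 6 -> 4 -> 2 -> 1: 7 + 4 + 2 + 3 = 16
Best route has total 11.

11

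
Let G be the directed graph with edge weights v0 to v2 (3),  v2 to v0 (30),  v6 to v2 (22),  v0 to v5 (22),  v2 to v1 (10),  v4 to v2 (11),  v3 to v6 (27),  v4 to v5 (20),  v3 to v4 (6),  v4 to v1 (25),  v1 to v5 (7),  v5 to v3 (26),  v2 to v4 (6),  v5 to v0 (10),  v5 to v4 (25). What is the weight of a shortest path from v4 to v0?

Candidate routes:
v4 - v5 - v0: 20 + 10 = 30
v4 - v1 - v5 - v3 - v6 - v2 - v0: 25 + 7 + 26 + 27 + 22 + 30 = 137
v4 - v2 - v0: 11 + 30 = 41
v4 - v1 - v5 - v0: 25 + 7 + 10 = 42
v4 - v2 - v1 - v5 - v0: 11 + 10 + 7 + 10 = 38
v4 - v5 - v3 - v6 - v2 - v0: 20 + 26 + 27 + 22 + 30 = 125
The minimum is 30.

30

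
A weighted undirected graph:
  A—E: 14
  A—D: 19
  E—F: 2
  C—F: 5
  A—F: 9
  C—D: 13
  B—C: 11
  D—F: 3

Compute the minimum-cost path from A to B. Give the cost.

25

A few of the A→B routes:
A - F - D - C - B: 9 + 3 + 13 + 11 = 36
A - E - F - C - B: 14 + 2 + 5 + 11 = 32
A - D - F - C - B: 19 + 3 + 5 + 11 = 38
A - F - C - B: 9 + 5 + 11 = 25
Best route has total 25.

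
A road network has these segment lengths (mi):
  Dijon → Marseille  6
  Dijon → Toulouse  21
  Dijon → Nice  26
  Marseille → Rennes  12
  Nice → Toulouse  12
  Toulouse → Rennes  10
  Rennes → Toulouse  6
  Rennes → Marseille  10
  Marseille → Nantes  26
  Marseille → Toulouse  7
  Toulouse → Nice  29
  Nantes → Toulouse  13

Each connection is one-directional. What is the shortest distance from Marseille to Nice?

36

Candidate routes:
Marseille-Rennes-Toulouse-Nice: 12 + 6 + 29 = 47
Marseille-Nantes-Toulouse-Nice: 26 + 13 + 29 = 68
Marseille-Toulouse-Nice: 7 + 29 = 36
Shortest: 36 mi.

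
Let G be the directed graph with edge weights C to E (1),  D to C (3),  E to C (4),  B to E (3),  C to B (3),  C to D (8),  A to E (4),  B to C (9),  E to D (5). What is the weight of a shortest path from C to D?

6

Routes from C to D:
C - E - D: 1 + 5 = 6
C - B - E - D: 3 + 3 + 5 = 11
C - D: 8
Shortest: 6.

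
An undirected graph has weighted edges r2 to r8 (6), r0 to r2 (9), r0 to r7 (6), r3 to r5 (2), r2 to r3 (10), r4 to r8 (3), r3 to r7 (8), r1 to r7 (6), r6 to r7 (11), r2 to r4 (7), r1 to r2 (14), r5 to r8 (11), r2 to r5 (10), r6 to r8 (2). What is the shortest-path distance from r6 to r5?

13

Checking several routes:
r6→r8→r2→r5: 2 + 6 + 10 = 18
r6→r8→r4→r2→r5: 2 + 3 + 7 + 10 = 22
r6→r7→r3→r5: 11 + 8 + 2 = 21
r6→r8→r2→r3→r5: 2 + 6 + 10 + 2 = 20
r6→r8→r5: 2 + 11 = 13
r6→r8→r4→r2→r3→r5: 2 + 3 + 7 + 10 + 2 = 24
The minimum is 13.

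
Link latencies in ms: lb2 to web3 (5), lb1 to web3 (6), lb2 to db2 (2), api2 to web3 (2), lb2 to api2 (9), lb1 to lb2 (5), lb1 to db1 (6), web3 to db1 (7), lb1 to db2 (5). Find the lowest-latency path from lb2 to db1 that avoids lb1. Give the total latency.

12

Routes from lb2 to db1 avoiding lb1:
lb2 -> web3 -> db1: 5 + 7 = 12
lb2 -> api2 -> web3 -> db1: 9 + 2 + 7 = 18
The minimum is 12 ms.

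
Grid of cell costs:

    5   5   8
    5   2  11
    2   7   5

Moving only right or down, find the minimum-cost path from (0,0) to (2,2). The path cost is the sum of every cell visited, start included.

Take r0c0 → r0c1 → r1c1 → r2c1 → r2c2 for a total of 5 + 5 + 2 + 7 + 5 = 24.

24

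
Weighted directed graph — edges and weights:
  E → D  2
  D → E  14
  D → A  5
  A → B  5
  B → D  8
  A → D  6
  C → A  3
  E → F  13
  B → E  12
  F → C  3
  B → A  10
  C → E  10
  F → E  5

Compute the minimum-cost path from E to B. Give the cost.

Candidate routes:
E - F - C - A - B: 13 + 3 + 3 + 5 = 24
E - D - A - B: 2 + 5 + 5 = 12
The minimum is 12.

12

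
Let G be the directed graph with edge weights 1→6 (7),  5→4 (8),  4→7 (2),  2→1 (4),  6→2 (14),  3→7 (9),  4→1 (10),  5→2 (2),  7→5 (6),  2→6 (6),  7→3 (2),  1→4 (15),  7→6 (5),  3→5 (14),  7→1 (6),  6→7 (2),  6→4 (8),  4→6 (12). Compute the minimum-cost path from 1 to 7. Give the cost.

Paths from 1 to 7:
1 → 4 → 7: 15 + 2 = 17
1 → 4 → 6 → 7: 15 + 12 + 2 = 29
1 → 6 → 7: 7 + 2 = 9
1 → 6 → 4 → 7: 7 + 8 + 2 = 17
The minimum is 9.

9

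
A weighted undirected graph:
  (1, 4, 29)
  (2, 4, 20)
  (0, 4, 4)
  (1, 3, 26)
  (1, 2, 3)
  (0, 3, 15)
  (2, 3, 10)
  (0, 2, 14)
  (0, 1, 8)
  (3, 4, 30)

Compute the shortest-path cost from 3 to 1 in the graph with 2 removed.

23

Paths from 3 to 1 avoiding 2:
3 -> 4 -> 0 -> 1: 30 + 4 + 8 = 42
3 -> 4 -> 1: 30 + 29 = 59
3 -> 1: 26
3 -> 0 -> 4 -> 1: 15 + 4 + 29 = 48
3 -> 0 -> 1: 15 + 8 = 23
Best route has total 23.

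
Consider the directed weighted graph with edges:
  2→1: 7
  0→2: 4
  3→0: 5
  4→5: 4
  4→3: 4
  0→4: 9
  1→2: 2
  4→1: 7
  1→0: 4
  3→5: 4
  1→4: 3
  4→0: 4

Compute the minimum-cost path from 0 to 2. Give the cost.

4

Paths from 0 to 2:
0 -> 4 -> 1 -> 2: 9 + 7 + 2 = 18
0 -> 2: 4
Shortest: 4.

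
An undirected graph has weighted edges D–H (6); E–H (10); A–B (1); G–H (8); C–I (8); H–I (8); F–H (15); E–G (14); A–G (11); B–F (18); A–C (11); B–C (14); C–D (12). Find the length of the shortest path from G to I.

16

A few of the G→I routes:
G - H - I: 8 + 8 = 16
G - A - C - D - H - I: 11 + 11 + 12 + 6 + 8 = 48
G - A - B - C - I: 11 + 1 + 14 + 8 = 34
G - A - C - I: 11 + 11 + 8 = 30
G - H - D - C - I: 8 + 6 + 12 + 8 = 34
G - E - H - I: 14 + 10 + 8 = 32
The minimum is 16.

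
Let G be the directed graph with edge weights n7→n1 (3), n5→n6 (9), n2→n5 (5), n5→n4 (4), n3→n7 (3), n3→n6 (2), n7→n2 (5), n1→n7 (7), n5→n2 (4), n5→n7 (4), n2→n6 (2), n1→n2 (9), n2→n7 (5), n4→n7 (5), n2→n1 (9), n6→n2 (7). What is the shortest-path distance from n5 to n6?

6

Candidate routes:
n5 → n6: 9
n5 → n4 → n7 → n2 → n6: 4 + 5 + 5 + 2 = 16
n5 → n2 → n6: 4 + 2 = 6
n5 → n7 → n1 → n2 → n6: 4 + 3 + 9 + 2 = 18
n5 → n4 → n7 → n1 → n2 → n6: 4 + 5 + 3 + 9 + 2 = 23
n5 → n7 → n2 → n6: 4 + 5 + 2 = 11
The minimum is 6.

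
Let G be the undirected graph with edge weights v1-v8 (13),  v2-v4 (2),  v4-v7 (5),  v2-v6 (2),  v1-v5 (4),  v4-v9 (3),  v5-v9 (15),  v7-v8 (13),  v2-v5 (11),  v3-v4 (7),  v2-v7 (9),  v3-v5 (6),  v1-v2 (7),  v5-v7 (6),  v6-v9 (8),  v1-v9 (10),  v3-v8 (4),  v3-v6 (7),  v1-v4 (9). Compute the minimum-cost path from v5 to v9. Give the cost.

14

A few of the v5→v9 routes:
v5-v1-v4-v9: 4 + 9 + 3 = 16
v5-v7-v4-v9: 6 + 5 + 3 = 14
v5-v1-v2-v4-v9: 4 + 7 + 2 + 3 = 16
v5-v1-v9: 4 + 10 = 14
v5-v9: 15
Shortest: 14.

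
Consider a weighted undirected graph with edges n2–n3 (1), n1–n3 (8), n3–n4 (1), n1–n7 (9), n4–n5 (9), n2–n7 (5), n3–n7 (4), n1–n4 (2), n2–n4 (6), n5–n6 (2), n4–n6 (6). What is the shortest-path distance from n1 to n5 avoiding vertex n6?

Checking several routes:
n1 → n3 → n2 → n4 → n5: 8 + 1 + 6 + 9 = 24
n1 → n7 → n3 → n4 → n5: 9 + 4 + 1 + 9 = 23
n1 → n3 → n4 → n5: 8 + 1 + 9 = 18
n1 → n4 → n5: 2 + 9 = 11
n1 → n7 → n2 → n4 → n5: 9 + 5 + 6 + 9 = 29
n1 → n7 → n2 → n3 → n4 → n5: 9 + 5 + 1 + 1 + 9 = 25
The minimum is 11.

11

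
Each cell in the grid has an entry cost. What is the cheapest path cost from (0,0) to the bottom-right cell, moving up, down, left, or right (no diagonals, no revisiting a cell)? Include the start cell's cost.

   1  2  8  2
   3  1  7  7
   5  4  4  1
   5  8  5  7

20

Best path: [0,0] → [0,1] → [1,1] → [2,1] → [2,2] → [2,3] → [3,3]
Cost: 1 + 2 + 1 + 4 + 4 + 1 + 7 = 20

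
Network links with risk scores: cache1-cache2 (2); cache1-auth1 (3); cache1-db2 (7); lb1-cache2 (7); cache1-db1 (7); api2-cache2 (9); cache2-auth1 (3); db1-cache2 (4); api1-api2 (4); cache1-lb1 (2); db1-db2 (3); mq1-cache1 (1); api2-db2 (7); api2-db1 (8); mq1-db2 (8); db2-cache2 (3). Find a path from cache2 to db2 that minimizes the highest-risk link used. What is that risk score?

Checking several routes:
cache2-db1-db2: max(4, 3) = 4
cache2-lb1-cache1-db1-db2: max(7, 2, 7, 3) = 7
cache2-lb1-cache1-db2: max(7, 2, 7) = 7
cache2-db2: max(3) = 3
cache2-auth1-cache1-db2: max(3, 3, 7) = 7
cache2-db1-cache1-db2: max(4, 7, 7) = 7
The minimum achievable maximum is 3.

3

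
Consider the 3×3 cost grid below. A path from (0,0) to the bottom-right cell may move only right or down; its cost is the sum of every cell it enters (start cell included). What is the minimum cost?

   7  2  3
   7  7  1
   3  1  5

18

Take [0,0]→[0,1]→[0,2]→[1,2]→[2,2] for a total of 7 + 2 + 3 + 1 + 5 = 18.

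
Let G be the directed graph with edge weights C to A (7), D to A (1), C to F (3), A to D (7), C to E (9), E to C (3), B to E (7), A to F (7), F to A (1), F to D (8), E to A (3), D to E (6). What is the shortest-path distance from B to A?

10

Paths from B to A:
B - E - A: 7 + 3 = 10
B - E - C - F - D - A: 7 + 3 + 3 + 8 + 1 = 22
B - E - C - F - A: 7 + 3 + 3 + 1 = 14
B - E - C - A: 7 + 3 + 7 = 17
Shortest: 10.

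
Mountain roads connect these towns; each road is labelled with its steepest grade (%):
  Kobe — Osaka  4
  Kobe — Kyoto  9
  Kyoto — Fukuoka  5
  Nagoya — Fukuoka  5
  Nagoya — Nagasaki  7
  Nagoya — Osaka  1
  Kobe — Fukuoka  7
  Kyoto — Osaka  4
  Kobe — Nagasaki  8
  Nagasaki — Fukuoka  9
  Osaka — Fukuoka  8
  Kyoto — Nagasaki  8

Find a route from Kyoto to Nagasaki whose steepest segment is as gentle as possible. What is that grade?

7

Comparing a few candidate routes:
Kyoto→Nagasaki: max(8) = 8
Kyoto→Osaka→Fukuoka→Kobe→Nagasaki: max(4, 8, 7, 8) = 8
Kyoto→Fukuoka→Nagoya→Nagasaki: max(5, 5, 7) = 7
Kyoto→Fukuoka→Kobe→Osaka→Nagoya→Nagasaki: max(5, 7, 4, 1, 7) = 7
Kyoto→Osaka→Nagoya→Nagasaki: max(4, 1, 7) = 7
Kyoto→Osaka→Kobe→Fukuoka→Nagoya→Nagasaki: max(4, 4, 7, 5, 7) = 7
The minimum achievable maximum is 7%.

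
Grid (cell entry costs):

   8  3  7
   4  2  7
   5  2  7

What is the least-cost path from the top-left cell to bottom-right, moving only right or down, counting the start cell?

22

Path [0,0] → [0,1] → [1,1] → [2,1] → [2,2]: 8 + 3 + 2 + 2 + 7 = 22.
(Top row then right column would cost 32.)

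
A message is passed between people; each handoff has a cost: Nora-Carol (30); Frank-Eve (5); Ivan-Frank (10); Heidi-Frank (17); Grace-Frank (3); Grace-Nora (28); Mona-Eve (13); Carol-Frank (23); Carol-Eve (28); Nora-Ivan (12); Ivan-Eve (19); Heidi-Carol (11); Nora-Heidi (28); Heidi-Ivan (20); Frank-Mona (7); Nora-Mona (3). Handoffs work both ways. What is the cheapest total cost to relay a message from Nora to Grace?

13

Checking several routes:
Nora -> Mona -> Frank -> Grace: 3 + 7 + 3 = 13
Nora -> Mona -> Eve -> Frank -> Grace: 3 + 13 + 5 + 3 = 24
Nora -> Ivan -> Frank -> Grace: 12 + 10 + 3 = 25
Shortest: 13.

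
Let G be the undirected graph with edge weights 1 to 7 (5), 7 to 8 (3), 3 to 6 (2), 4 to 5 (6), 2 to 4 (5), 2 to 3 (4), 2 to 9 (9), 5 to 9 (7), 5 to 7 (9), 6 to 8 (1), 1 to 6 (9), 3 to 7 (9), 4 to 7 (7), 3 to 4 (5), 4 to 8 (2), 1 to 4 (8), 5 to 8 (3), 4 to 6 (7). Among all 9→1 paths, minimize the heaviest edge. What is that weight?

7

Comparing a few candidate routes:
9 -> 5 -> 8 -> 6 -> 4 -> 7 -> 1: max(7, 3, 1, 7, 7, 5) = 7
9 -> 5 -> 8 -> 6 -> 3 -> 4 -> 7 -> 1: max(7, 3, 1, 2, 5, 7, 5) = 7
9 -> 5 -> 8 -> 4 -> 7 -> 1: max(7, 3, 2, 7, 5) = 7
9 -> 5 -> 8 -> 7 -> 1: max(7, 3, 3, 5) = 7
9 -> 5 -> 8 -> 6 -> 3 -> 2 -> 4 -> 7 -> 1: max(7, 3, 1, 2, 4, 5, 7, 5) = 7
Best route has worst link 7.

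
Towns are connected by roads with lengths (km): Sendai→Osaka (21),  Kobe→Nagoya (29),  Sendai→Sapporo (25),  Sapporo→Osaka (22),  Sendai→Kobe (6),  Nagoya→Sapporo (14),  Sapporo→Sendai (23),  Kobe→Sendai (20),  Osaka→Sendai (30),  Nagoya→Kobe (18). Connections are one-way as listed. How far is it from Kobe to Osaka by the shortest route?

41

Paths from Kobe to Osaka:
Kobe → Nagoya → Sapporo → Osaka: 29 + 14 + 22 = 65
Kobe → Sendai → Sapporo → Osaka: 20 + 25 + 22 = 67
Kobe → Nagoya → Sapporo → Sendai → Osaka: 29 + 14 + 23 + 21 = 87
Kobe → Sendai → Osaka: 20 + 21 = 41
Shortest: 41 km.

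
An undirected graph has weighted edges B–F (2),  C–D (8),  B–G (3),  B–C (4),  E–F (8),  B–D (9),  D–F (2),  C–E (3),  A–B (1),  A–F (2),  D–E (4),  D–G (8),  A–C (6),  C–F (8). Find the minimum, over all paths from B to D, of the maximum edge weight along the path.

2

A few of the B→D routes:
B→A→F→D: max(1, 2, 2) = 2
B→C→E→D: max(4, 3, 4) = 4
B→F→D: max(2, 2) = 2
Best route has worst link 2.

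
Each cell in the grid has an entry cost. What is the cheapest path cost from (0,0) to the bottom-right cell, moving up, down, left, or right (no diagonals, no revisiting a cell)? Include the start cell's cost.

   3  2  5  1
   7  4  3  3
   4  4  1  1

One optimal route is [0,0] -> [0,1] -> [1,1] -> [1,2] -> [2,2] -> [2,3].
Its cost is 3 + 2 + 4 + 3 + 1 + 1 = 14.

14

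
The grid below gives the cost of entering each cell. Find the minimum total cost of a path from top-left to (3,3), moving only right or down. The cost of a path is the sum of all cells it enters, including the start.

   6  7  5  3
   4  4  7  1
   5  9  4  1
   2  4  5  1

24

Path (0,0) → (0,1) → (0,2) → (0,3) → (1,3) → (2,3) → (3,3): 6 + 7 + 5 + 3 + 1 + 1 + 1 = 24.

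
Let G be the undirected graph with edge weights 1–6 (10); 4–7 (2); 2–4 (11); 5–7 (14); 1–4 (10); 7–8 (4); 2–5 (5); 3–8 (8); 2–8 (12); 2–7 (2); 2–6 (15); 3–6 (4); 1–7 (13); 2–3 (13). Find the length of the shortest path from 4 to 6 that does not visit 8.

Some routes from 4 to 6 avoiding 8:
4 -> 7 -> 2 -> 3 -> 6: 2 + 2 + 13 + 4 = 21
4 -> 1 -> 6: 10 + 10 = 20
4 -> 2 -> 3 -> 6: 11 + 13 + 4 = 28
4 -> 2 -> 6: 11 + 15 = 26
4 -> 7 -> 1 -> 6: 2 + 13 + 10 = 25
4 -> 7 -> 2 -> 6: 2 + 2 + 15 = 19
The minimum is 19.

19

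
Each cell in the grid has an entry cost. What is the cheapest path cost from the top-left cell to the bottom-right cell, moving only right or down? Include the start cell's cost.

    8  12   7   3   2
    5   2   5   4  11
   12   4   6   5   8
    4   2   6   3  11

Cheapest: (0,0) (1,0) (1,1) (2,1) (3,1) (3,2) (3,3) (3,4)
  8 + 5 + 2 + 4 + 2 + 6 + 3 + 11 = 41

41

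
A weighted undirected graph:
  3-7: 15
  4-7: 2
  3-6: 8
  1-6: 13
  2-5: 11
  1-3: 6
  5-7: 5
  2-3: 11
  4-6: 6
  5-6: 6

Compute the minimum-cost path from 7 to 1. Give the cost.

Checking several routes:
7 -> 4 -> 6 -> 3 -> 1: 2 + 6 + 8 + 6 = 22
7 -> 5 -> 2 -> 3 -> 1: 5 + 11 + 11 + 6 = 33
7 -> 5 -> 6 -> 1: 5 + 6 + 13 = 24
7 -> 5 -> 6 -> 3 -> 1: 5 + 6 + 8 + 6 = 25
7 -> 4 -> 6 -> 1: 2 + 6 + 13 = 21
7 -> 3 -> 1: 15 + 6 = 21
Best route has total 21.

21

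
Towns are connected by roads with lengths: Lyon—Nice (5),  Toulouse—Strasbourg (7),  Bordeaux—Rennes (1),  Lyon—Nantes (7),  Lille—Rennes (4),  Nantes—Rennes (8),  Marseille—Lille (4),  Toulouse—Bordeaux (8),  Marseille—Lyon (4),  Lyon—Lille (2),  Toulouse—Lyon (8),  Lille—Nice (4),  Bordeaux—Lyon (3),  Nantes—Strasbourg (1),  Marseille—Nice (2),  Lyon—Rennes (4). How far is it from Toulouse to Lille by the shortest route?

Some routes from Toulouse to Lille:
Toulouse → Lyon → Bordeaux → Rennes → Lille: 8 + 3 + 1 + 4 = 16
Toulouse → Bordeaux → Rennes → Lille: 8 + 1 + 4 = 13
Toulouse → Bordeaux → Lyon → Lille: 8 + 3 + 2 = 13
Toulouse → Bordeaux → Rennes → Lyon → Lille: 8 + 1 + 4 + 2 = 15
Toulouse → Lyon → Lille: 8 + 2 = 10
Shortest: 10.

10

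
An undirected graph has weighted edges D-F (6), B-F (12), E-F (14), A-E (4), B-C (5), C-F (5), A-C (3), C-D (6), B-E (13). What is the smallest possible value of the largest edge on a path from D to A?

6

Checking several routes:
D -> F -> C -> A: max(6, 5, 3) = 6
D -> F -> B -> E -> A: max(6, 12, 13, 4) = 13
D -> C -> A: max(6, 3) = 6
D -> F -> C -> B -> E -> A: max(6, 5, 5, 13, 4) = 13
D -> F -> B -> C -> A: max(6, 12, 5, 3) = 12
Smallest bottleneck: 6.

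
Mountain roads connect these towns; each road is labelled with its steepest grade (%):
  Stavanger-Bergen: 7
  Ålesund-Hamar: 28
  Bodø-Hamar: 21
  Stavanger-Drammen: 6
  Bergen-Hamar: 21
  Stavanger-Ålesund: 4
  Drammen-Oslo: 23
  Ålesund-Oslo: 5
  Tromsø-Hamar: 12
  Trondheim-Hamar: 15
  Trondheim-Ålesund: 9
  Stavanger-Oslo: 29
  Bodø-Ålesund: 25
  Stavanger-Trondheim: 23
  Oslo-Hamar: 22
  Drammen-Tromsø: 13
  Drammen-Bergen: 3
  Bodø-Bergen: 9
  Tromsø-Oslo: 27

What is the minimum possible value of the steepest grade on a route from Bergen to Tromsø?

Checking several routes:
Bergen-Stavanger-Drammen-Tromsø: max(7, 6, 13) = 13
Bergen-Hamar-Trondheim-Ålesund-Stavanger-Drammen-Tromsø: max(21, 15, 9, 4, 6, 13) = 21
Bergen-Drammen-Stavanger-Ålesund-Trondheim-Hamar-Tromsø: max(3, 6, 4, 9, 15, 12) = 15
Bergen-Drammen-Tromsø: max(3, 13) = 13
Bergen-Stavanger-Ålesund-Trondheim-Hamar-Tromsø: max(7, 4, 9, 15, 12) = 15
Bergen-Hamar-Tromsø: max(21, 12) = 21
The minimum achievable maximum is 13%.

13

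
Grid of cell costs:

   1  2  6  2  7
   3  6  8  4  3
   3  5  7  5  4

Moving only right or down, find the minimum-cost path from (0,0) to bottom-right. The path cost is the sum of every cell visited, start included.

One optimal route is (0,0) → (0,1) → (0,2) → (0,3) → (1,3) → (1,4) → (2,4).
Its cost is 1 + 2 + 6 + 2 + 4 + 3 + 4 = 22.
(Top row then right column would cost 25.)

22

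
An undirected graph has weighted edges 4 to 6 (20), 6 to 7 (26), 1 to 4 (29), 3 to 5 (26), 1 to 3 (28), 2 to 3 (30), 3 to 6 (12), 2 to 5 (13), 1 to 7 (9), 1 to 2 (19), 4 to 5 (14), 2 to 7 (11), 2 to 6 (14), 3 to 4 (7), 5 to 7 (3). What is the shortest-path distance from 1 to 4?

26

Checking several routes:
1-7-5-3-4: 9 + 3 + 26 + 7 = 45
1-7-5-4: 9 + 3 + 14 = 26
1-4: 29
1-3-4: 28 + 7 = 35
The minimum is 26.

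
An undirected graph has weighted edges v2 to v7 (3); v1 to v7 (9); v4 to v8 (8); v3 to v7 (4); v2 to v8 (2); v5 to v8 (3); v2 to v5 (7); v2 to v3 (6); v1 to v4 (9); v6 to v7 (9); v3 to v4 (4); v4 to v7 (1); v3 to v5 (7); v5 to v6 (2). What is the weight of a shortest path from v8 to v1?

14

A few of the v8→v1 routes:
v8 - v4 - v1: 8 + 9 = 17
v8 - v2 - v7 - v1: 2 + 3 + 9 = 14
v8 - v2 - v7 - v4 - v1: 2 + 3 + 1 + 9 = 15
The minimum is 14.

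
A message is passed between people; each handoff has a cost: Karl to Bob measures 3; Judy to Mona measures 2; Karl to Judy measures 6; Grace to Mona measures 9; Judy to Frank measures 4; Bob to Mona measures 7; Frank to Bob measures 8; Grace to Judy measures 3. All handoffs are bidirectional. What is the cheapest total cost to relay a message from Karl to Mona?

Candidate routes:
Karl → Judy → Frank → Bob → Mona: 6 + 4 + 8 + 7 = 25
Karl → Judy → Mona: 6 + 2 = 8
Karl → Bob → Frank → Judy → Grace → Mona: 3 + 8 + 4 + 3 + 9 = 27
Karl → Bob → Mona: 3 + 7 = 10
Karl → Judy → Grace → Mona: 6 + 3 + 9 = 18
Karl → Bob → Frank → Judy → Mona: 3 + 8 + 4 + 2 = 17
The minimum is 8.

8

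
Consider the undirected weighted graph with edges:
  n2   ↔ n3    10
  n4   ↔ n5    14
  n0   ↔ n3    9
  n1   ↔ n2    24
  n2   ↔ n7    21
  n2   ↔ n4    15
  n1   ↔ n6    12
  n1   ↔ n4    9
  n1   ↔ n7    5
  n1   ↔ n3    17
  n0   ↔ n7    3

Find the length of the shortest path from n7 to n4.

14

A few of the n7→n4 routes:
n7 -> n2 -> n4: 21 + 15 = 36
n7 -> n0 -> n3 -> n1 -> n4: 3 + 9 + 17 + 9 = 38
n7 -> n1 -> n4: 5 + 9 = 14
n7 -> n0 -> n3 -> n2 -> n4: 3 + 9 + 10 + 15 = 37
The minimum is 14.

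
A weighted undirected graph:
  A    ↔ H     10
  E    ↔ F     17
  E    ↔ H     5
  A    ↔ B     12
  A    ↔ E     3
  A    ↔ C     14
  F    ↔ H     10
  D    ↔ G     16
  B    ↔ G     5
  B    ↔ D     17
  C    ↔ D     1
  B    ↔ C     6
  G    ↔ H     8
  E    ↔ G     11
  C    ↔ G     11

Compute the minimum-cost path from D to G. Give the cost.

12

Comparing a few candidate routes:
D-C-G: 1 + 11 = 12
D-C-B-G: 1 + 6 + 5 = 12
D-G: 16
D-B-G: 17 + 5 = 22
Best route has total 12.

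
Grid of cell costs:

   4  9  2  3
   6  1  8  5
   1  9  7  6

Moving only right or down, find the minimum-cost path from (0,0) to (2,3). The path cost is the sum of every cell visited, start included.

Path r0c0→r0c1→r0c2→r0c3→r1c3→r2c3: 4 + 9 + 2 + 3 + 5 + 6 = 29.

29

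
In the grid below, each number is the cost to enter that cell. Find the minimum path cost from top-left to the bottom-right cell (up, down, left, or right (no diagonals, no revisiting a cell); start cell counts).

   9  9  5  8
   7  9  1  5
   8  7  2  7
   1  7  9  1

34

Cheapest: r0c0→r0c1→r0c2→r1c2→r2c2→r2c3→r3c3
  9 + 9 + 5 + 1 + 2 + 7 + 1 = 34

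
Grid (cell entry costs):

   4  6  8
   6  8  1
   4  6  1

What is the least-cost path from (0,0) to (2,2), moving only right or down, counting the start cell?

20

Path [0,0]→[0,1]→[0,2]→[1,2]→[2,2]: 4 + 6 + 8 + 1 + 1 = 20.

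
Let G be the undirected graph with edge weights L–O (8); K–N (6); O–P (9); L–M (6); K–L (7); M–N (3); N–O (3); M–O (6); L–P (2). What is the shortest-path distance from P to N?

Checking several routes:
P -> L -> M -> N: 2 + 6 + 3 = 11
P -> O -> N: 9 + 3 = 12
P -> L -> O -> N: 2 + 8 + 3 = 13
P -> O -> M -> N: 9 + 6 + 3 = 18
P -> L -> K -> N: 2 + 7 + 6 = 15
P -> L -> M -> O -> N: 2 + 6 + 6 + 3 = 17
Shortest: 11.

11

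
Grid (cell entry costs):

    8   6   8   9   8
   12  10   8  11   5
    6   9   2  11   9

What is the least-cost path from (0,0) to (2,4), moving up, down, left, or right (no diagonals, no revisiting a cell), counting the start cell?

52

Path r0c0 -> r0c1 -> r0c2 -> r1c2 -> r2c2 -> r2c3 -> r2c4: 8 + 6 + 8 + 8 + 2 + 11 + 9 = 52.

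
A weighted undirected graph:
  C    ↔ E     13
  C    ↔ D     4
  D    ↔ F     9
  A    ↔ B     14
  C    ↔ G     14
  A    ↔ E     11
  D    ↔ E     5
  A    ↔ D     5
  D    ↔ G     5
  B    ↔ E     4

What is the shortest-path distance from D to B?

9

A few of the D→B routes:
D -> A -> B: 5 + 14 = 19
D -> E -> B: 5 + 4 = 9
D -> E -> A -> B: 5 + 11 + 14 = 30
D -> A -> E -> B: 5 + 11 + 4 = 20
D -> C -> E -> B: 4 + 13 + 4 = 21
D -> G -> C -> E -> B: 5 + 14 + 13 + 4 = 36
Shortest: 9.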